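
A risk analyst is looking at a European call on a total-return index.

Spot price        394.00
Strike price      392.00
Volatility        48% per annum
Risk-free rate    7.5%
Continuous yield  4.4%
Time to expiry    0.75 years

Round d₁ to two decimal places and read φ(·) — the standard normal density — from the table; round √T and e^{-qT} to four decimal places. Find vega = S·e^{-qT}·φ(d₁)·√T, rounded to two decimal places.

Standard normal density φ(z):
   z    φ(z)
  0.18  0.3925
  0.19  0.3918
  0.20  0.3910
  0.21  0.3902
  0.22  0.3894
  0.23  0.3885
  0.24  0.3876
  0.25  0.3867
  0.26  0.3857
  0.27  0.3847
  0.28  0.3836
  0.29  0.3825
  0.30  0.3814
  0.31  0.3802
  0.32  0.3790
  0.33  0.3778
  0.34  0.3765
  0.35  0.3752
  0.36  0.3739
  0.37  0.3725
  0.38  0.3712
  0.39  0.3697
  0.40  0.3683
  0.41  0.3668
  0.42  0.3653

T = 0.75;  σ√T = 0.4157
d₁ = [ln(394/392) + (0.075 − 0.044 + 0.48²/2)·0.75] / 0.4157 = [0.0051 + 0.1096] / 0.4157 = 0.2760 ⇒ 0.28
√T = √0.75 = 0.8660
φ(d₁) = φ(0.28) = 0.3836
exp(−qT) = exp(−0.044·0.75) = 0.9675
vega = S·exp(−qT)·φ(d₁)·√T = 394·0.9675·0.3836·0.8660 = 126.6321

126.63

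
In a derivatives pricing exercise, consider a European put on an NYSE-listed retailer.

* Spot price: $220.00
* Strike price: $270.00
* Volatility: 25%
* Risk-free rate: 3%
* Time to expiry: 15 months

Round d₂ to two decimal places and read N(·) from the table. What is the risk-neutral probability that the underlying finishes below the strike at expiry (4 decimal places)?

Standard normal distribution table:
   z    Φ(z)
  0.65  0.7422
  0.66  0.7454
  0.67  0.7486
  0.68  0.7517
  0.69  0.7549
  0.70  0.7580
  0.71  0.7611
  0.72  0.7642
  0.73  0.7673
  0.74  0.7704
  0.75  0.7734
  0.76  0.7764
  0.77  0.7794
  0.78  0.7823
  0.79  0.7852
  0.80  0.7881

0.7704

σ√T = 0.25 × 1.1180 = 0.2795
d₁ = [ln(220/270) + (0.03 + ½·0.25²)·1.25] / (σ√T) = (-0.2048 + 0.0766) / 0.2795 = -0.4588 ≈ -0.46
d₂ = -0.4588 − 0.2795 = -0.7383 ≈ -0.74
Risk-neutral Pr[S_T < K] = N(−d₂) = N(0.74) = 0.7704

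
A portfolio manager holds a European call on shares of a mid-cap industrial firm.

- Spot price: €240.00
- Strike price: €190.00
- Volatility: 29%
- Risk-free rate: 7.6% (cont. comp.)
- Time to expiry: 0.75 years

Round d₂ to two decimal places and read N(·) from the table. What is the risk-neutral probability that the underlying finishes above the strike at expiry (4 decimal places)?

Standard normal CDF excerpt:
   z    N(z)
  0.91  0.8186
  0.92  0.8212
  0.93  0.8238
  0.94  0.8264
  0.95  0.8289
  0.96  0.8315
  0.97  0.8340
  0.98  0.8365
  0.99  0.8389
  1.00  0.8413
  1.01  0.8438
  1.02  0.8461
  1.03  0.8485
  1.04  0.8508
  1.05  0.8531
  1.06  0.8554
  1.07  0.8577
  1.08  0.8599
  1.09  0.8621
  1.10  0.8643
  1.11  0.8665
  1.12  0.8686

T = 0.75;  σ√T = 0.2511
d₁ = [ln(240/190) + (0.076 + 0.29²/2)·0.75] / 0.2511 = [0.2336 + 0.0885] / 0.2511 = 1.2827 which rounds to 1.28
d₂ = d₁ − σ√T = 1.2827 − 0.2511 = 1.0316 which rounds to 1.03
Pr(exercise) under Q = N(d₂) = 0.8485

0.8485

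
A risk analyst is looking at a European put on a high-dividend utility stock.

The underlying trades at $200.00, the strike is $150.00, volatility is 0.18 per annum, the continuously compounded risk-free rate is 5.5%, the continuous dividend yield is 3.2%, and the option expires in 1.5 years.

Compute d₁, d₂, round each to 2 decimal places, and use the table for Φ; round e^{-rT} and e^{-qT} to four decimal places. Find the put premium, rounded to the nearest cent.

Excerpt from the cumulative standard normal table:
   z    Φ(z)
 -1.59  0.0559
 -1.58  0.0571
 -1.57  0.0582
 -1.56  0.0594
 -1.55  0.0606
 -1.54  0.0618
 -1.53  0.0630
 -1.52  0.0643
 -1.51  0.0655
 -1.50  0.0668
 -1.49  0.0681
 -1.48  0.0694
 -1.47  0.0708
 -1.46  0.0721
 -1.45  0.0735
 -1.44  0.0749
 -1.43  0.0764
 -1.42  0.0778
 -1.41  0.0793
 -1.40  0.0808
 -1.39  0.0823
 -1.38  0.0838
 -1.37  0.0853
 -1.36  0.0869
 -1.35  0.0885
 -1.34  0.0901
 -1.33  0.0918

$1.13

σ√T = 0.18·√1.5 = 0.2205
d₁ = [ln(200/150) + (0.055 − 0.032 + ½·0.18²)·1.5] / (σ√T) = (0.2877 + 0.0588) / 0.2205 = 1.5717 which rounds to 1.57
d₂ = 1.5717 − 0.2205 = 1.3512 which rounds to 1.35
e^(−qT) = e^(−0.032·1.5) = 0.9531;  e^(−rT) = e^(−0.055·1.5) = 0.9208
N(−d₂) = N(-1.35) = 0.0885;  N(−d₁) = N(-1.57) = 0.0582
P = 150·0.9208·0.0885 − 200·0.9531·0.0582 = 12.2236 − 11.0941 = 1.1295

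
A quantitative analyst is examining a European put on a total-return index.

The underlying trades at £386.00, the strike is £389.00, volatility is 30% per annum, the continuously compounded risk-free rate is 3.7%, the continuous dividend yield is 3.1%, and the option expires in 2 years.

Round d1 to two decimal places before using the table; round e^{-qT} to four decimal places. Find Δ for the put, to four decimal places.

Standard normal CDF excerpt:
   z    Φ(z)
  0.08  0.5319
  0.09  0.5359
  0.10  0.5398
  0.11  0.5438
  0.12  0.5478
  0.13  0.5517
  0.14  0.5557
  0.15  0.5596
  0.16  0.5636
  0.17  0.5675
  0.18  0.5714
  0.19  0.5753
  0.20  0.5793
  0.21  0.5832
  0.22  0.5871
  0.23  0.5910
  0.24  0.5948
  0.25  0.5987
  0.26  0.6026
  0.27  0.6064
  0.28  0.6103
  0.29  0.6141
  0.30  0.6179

-0.3881

σ√T = 0.3 × 1.4142 = 0.4243
d₁ = [ln(386/389) + (0.037 − 0.031 + 0.3²/2)·2] / 0.4243 = [-0.0077 + 0.1020] / 0.4243 = 0.2222 ⇒ 0.22
N(d₁) = N(0.22) = 0.5871
Δ_put = exp(−qT)·(N(d₁) − 1) = 0.9399·(0.5871 − 1) = -0.3881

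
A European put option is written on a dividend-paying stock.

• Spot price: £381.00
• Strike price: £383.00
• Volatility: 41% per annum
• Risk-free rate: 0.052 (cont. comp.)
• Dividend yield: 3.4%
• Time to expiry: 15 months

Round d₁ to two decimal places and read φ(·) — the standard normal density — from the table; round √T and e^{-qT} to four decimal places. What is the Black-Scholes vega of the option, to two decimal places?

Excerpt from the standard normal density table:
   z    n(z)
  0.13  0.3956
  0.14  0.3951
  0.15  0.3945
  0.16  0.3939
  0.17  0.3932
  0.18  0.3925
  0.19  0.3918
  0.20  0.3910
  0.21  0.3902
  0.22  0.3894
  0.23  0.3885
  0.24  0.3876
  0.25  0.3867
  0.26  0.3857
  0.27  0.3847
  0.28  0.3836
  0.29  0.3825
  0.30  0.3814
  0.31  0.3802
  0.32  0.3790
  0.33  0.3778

T = 1.25;  σ√T = 0.4584
d₁ = [ln(381/383) + (0.052 − 0.034 + 0.41²/2)·1.25] / 0.4584 = [-0.0052 + 0.1276] / 0.4584 = 0.2669 which rounds to 0.27
√T = √1.25 = 1.1180
φ(d₁) = φ(0.27) = 0.3847
exp(−qT) = exp(−0.034·1.25) = 0.9584
vega = S·exp(−qT)·φ(d₁)·√T = 381·0.9584·0.3847·1.1180 = 157.0492

157.05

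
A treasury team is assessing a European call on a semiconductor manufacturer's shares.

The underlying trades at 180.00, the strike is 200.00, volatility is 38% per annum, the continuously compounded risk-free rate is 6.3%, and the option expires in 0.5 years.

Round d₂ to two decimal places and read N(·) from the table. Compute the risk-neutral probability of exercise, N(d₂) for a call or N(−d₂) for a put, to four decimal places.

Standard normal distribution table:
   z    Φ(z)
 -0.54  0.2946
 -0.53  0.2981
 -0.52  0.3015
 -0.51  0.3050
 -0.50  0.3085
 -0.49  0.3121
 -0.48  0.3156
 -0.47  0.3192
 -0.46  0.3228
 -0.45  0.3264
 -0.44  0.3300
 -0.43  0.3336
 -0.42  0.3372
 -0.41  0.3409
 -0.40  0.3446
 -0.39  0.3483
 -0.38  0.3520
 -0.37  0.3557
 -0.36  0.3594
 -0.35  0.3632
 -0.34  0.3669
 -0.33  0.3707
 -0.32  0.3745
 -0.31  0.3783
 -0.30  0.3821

σ√T = 0.38 × 0.7071 = 0.2687
d₁ = [ln(180/200) + (0.063 + ½·0.38²)·0.5] / (σ√T) = (-0.1054 + 0.0676) / 0.2687 = -0.1405 → -0.14
d₂ = -0.1405 − 0.2687 = -0.4092 → -0.41
Risk-neutral Pr[S_T > K] = N(d₂) = N(-0.41) = 0.3409

0.3409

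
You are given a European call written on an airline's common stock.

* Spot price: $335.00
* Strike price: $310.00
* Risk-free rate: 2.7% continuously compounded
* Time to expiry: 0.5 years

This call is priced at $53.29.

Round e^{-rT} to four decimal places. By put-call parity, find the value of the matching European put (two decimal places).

$24.14

e^(−rT) = e^(−0.027·0.5) = 0.9866
Put-call parity: C − P = S − K·e^(−rT) = 335 − 310·0.9866 = 335 − 305.8460 = 29.1540
P = C − (C − P) = 53.29 − (29.1540) = 24.1360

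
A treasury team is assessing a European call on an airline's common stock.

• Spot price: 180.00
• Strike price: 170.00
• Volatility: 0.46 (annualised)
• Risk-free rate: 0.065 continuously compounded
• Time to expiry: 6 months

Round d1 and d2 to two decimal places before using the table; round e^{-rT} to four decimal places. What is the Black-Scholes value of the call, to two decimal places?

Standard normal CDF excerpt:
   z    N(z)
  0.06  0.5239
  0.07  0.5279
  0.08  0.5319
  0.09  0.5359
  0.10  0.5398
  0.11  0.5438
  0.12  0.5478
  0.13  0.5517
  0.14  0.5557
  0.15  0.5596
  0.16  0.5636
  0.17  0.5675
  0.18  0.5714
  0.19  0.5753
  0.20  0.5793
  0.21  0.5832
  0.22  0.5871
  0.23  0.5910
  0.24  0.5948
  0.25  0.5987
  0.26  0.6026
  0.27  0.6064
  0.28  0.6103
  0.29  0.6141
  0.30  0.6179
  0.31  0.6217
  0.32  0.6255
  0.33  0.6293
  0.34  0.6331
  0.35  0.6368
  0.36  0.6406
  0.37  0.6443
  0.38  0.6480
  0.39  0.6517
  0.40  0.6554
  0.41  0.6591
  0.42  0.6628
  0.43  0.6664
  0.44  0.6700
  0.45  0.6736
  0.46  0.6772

σ√T = 0.46·√0.5 = 0.3253
d₁ = [ln(180/170) + (0.065 + 0.46²/2)·0.5] / 0.3253 = [0.0572 + 0.0854] / 0.3253 = 0.4383 ≈ 0.44
d₂ = d₁ − σ√T = 0.4383 − 0.3253 = 0.1130 ≈ 0.11
exp(−rT) = exp(−0.065·0.5) = 0.9680
N(d₁) = N(0.44) = 0.6700;  N(d₂) = N(0.11) = 0.5438
C = 180·0.6700 − 170·0.9680·0.5438 = 120.6000 − 89.4877 = 31.1123

31.11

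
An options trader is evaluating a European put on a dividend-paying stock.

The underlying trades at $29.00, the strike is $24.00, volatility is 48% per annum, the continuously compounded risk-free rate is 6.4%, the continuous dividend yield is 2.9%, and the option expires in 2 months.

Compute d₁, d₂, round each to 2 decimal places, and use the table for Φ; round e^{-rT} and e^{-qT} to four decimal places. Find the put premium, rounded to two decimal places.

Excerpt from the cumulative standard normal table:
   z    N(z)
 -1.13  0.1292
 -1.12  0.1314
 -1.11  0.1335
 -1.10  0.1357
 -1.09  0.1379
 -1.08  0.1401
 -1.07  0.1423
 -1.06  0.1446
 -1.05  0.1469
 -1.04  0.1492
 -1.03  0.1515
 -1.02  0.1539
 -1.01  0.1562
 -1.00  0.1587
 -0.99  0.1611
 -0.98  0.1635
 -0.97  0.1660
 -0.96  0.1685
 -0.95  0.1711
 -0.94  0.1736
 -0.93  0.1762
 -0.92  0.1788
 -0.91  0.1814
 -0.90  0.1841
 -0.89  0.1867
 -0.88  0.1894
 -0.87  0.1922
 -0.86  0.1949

$0.39

σ√T = 0.48·√0.1667 = 0.1960
d₁ = [ln(29/24) + (0.064 − 0.029 + 0.48²/2)·0.1667] / 0.1960 = [0.1892 + 0.0250] / 0.1960 = 1.0935 → 1.09
d₂ = d₁ − σ√T = 1.0935 − 0.1960 = 0.8975 → 0.90
exp(−qT) = exp(−0.029·0.1667) = 0.9952;  exp(−rT) = exp(−0.064·0.1667) = 0.9894
N(−d₂) = N(-0.90) = 0.1841;  N(−d₁) = N(-1.09) = 0.1379
P = 24·0.9894·0.1841 − 29·0.9952·0.1379 = 4.3716 − 3.9799 = 0.3917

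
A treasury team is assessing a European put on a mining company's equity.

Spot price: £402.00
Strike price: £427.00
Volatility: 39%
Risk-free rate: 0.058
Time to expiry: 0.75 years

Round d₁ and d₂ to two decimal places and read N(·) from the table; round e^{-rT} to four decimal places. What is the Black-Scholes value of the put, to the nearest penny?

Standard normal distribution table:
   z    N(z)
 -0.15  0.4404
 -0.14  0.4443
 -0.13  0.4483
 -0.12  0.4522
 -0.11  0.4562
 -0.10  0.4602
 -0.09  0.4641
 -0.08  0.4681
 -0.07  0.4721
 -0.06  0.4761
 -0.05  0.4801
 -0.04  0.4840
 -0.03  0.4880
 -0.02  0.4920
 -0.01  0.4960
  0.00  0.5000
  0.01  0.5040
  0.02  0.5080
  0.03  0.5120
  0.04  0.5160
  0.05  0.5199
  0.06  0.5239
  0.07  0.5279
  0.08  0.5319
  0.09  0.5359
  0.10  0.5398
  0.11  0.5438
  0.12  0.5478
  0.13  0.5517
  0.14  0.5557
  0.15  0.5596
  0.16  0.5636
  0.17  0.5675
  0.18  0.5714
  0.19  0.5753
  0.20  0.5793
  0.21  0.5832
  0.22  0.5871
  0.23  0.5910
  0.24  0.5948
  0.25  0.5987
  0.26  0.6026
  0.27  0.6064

£58.23

σ√T = 0.39·√0.75 = 0.3377
d₁ = [ln(402/427) + (0.058 + ½·0.39²)·0.75] / (σ√T) = (-0.0603 + 0.1005) / 0.3377 = 0.1190 ⇒ 0.12
d₂ = 0.1190 − 0.3377 = -0.2187 ⇒ -0.22
exp(−rT) = exp(−0.058·0.75) = 0.9574
P = 427·0.9574·N(0.22) − 402·N(-0.12) = 427·0.9574·0.5871 − 402·0.4522 = 240.0122 − 181.7844 = 58.2278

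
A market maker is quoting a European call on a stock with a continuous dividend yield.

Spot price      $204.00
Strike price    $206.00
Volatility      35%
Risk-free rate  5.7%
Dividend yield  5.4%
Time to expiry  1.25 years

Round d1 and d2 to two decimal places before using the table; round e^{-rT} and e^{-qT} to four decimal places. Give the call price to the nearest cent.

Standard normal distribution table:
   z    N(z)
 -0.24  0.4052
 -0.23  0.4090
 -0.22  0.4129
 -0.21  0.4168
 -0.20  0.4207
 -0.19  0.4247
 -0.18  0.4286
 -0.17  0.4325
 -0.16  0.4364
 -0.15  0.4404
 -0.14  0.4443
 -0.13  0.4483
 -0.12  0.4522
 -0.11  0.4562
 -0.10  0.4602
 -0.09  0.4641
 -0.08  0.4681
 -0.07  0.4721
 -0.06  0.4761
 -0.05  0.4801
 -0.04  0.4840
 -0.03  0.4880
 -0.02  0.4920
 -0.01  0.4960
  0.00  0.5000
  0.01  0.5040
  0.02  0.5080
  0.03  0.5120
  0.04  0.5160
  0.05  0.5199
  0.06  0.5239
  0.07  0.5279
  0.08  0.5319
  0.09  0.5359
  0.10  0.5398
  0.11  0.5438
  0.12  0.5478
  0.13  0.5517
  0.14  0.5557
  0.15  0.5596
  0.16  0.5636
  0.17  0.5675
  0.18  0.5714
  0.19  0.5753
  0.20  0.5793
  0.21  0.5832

$29.00

T = 1.25;  σ√T = 0.3913
d₁ = [ln(204/206) + (0.057 − 0.054 + 0.35²/2)·1.25] / 0.3913 = [-0.0098 + 0.0803] / 0.3913 = 0.1803 which rounds to 0.18
d₂ = d₁ − σ√T = 0.1803 − 0.3913 = -0.2110 which rounds to -0.21
e^(−qT) = e^(−0.054·1.25) = 0.9347;  e^(−rT) = e^(−0.057·1.25) = 0.9312
C = 204·0.9347·N(0.18) − 206·0.9312·N(-0.21) = 204·0.9347·0.5714 − 206·0.9312·0.4168 = 108.9539 − 79.9536 = 29.0003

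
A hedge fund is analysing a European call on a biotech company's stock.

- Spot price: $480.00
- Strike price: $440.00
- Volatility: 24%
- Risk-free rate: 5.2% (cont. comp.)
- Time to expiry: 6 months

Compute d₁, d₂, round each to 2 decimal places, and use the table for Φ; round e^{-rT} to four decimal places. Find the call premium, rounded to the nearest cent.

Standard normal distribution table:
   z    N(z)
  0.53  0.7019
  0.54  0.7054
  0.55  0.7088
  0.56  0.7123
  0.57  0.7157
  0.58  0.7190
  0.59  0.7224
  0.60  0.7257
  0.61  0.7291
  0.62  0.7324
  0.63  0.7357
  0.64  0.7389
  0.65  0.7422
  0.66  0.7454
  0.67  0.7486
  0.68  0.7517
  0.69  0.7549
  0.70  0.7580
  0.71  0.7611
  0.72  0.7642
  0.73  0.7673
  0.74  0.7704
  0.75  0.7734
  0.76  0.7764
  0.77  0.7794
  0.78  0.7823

T = 0.5;  σ√T = 0.1697
d₁ = [ln(480/440) + (0.052 + 0.24²/2)·0.5] / 0.1697 = [0.0870 + 0.0404] / 0.1697 = 0.7508 ⇒ 0.75
d₂ = d₁ − σ√T = 0.7508 − 0.1697 = 0.5811 ⇒ 0.58
exp(−rT) = exp(−0.052·0.5) = 0.9743
N(d₁) = N(0.75) = 0.7734;  N(d₂) = N(0.58) = 0.7190
C = 480·0.7734 − 440·0.9743·0.7190 = 371.2320 − 308.2295 = 63.0025

$63.00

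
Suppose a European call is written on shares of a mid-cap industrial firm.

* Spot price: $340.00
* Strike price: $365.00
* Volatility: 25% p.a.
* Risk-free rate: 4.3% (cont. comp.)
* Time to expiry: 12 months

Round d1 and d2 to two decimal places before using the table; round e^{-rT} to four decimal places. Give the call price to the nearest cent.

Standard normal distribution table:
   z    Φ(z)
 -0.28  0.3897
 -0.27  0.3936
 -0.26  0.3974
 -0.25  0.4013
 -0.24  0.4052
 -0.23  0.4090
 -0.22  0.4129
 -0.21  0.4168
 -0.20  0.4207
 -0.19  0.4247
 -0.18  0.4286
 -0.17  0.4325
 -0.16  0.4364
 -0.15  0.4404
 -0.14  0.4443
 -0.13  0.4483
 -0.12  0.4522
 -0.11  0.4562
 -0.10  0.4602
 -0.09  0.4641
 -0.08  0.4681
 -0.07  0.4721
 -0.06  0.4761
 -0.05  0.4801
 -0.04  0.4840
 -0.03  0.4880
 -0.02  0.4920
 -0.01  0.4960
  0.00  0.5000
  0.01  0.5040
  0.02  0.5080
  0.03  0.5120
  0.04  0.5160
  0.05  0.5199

$29.69

σ√T = 0.25 × 1.0000 = 0.2500
d₁ = [ln(340/365) + (0.043 + ½·0.25²)·1] / (σ√T) = (-0.0710 + 0.0742) / 0.2500 = 0.0132 ⇒ 0.01
d₂ = 0.0132 − 0.2500 = -0.2368 ⇒ -0.24
exp(−rT) = exp(−0.043·1) = 0.9579
N(d₁) = N(0.01) = 0.5040;  N(d₂) = N(-0.24) = 0.4052
C = 340·0.5040 − 365·0.9579·0.4052 = 171.3600 − 141.6715 = 29.6885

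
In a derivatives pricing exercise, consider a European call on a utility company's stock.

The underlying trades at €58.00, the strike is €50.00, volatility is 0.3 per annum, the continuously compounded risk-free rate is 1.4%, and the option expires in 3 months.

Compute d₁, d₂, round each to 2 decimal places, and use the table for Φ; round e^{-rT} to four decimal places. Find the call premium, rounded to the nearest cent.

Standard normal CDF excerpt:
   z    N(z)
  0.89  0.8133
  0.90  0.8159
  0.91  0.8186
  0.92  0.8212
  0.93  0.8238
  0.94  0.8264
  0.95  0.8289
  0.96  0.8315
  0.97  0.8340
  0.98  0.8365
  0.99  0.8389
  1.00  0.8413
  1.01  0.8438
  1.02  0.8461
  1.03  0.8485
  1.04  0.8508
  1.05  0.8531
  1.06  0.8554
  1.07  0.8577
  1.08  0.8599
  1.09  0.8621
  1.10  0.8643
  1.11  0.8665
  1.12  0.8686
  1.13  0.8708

σ√T = 0.3·√0.25 = 0.1500
d₁ = [ln(58/50) + (0.014 + 0.3²/2)·0.25] / 0.1500 = [0.1484 + 0.0147] / 0.1500 = 1.0878 ⇒ 1.09
d₂ = d₁ − σ√T = 1.0878 − 0.1500 = 0.9378 ⇒ 0.94
exp(−rT) = exp(−0.014·0.25) = 0.9965
N(d₁) = N(1.09) = 0.8621;  N(d₂) = N(0.94) = 0.8264
C = 58·0.8621 − 50·0.9965·0.8264 = 50.0018 − 41.1754 = 8.8264

€8.83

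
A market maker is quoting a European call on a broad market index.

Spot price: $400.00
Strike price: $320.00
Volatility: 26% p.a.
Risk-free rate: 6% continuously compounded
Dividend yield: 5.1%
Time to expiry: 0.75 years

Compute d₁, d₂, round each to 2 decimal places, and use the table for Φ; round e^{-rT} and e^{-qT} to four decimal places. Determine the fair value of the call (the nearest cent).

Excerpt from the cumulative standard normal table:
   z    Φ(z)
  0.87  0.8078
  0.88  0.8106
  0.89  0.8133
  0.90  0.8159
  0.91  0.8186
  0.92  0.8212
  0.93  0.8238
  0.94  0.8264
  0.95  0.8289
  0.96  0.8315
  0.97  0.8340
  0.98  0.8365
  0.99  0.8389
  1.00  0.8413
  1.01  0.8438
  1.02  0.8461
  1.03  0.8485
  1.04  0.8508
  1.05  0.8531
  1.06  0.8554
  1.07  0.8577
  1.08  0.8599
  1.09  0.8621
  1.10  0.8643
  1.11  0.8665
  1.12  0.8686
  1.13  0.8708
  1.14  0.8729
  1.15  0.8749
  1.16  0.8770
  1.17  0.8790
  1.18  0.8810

$84.83

σ√T = 0.26·√0.75 = 0.2252
ln(S/K) + (r − q + σ²/2)T = ln(400/320) + (0.06 − 0.051 + 0.26²/2)·0.75 = 0.2231 + 0.0321 = 0.2552
d₁ = 0.2552 / 0.2252 = 1.1336 → 1.13
d₂ = d₁ − σ√T = 1.1336 − 0.2252 = 0.9084 → 0.91
exp(−qT) = exp(−0.051·0.75) = 0.9625;  exp(−rT) = exp(−0.06·0.75) = 0.9560
N(d₁) = N(1.13) = 0.8708;  N(d₂) = N(0.91) = 0.8186
C = 400·0.9625·0.8708 − 320·0.9560·0.8186 = 335.2580 − 250.4261 = 84.8319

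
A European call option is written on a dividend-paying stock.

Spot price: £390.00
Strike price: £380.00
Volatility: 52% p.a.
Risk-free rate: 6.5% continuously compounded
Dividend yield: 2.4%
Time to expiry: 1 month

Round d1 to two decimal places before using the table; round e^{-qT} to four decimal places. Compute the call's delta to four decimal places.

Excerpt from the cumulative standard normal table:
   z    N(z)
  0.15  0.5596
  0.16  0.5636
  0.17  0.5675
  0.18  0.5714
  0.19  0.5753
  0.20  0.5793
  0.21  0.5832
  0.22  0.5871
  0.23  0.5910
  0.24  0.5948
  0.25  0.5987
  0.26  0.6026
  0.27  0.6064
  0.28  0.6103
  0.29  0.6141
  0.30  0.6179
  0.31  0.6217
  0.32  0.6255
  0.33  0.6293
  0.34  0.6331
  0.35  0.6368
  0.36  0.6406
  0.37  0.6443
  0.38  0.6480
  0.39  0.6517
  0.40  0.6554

0.6052

σ√T = 0.52·√0.08333 = 0.1501
d₁ = [ln(390/380) + (0.065 − 0.024 + 0.52²/2)·0.08333] / 0.1501 = [0.0260 + 0.0147] / 0.1501 = 0.2709 ⇒ 0.27
N(d₁) = N(0.27) = 0.6064
Δ_call = exp(−qT)·N(d₁) = 0.9980·0.6064 = 0.6052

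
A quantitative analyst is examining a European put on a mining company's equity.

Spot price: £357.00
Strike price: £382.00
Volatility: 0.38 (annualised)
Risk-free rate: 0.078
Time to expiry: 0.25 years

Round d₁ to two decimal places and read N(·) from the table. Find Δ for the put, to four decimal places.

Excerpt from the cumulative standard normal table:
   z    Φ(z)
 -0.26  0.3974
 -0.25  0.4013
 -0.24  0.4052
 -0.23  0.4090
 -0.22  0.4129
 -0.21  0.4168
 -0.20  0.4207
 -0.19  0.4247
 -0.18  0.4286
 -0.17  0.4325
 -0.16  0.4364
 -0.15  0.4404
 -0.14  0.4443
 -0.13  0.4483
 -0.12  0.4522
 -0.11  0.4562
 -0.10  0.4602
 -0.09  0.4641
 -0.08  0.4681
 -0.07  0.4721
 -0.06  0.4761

-0.5636

T = 0.25;  σ√T = 0.1900
d₁ = [ln(357/382) + (0.078 + ½·0.38²)·0.25] / (σ√T) = (-0.0677 + 0.0376) / 0.1900 = -0.1586 ≈ -0.16
N(d₁) = N(-0.16) = 0.4364
Δ_put = N(d₁) − 1 = 0.4364 − 1 = -0.5636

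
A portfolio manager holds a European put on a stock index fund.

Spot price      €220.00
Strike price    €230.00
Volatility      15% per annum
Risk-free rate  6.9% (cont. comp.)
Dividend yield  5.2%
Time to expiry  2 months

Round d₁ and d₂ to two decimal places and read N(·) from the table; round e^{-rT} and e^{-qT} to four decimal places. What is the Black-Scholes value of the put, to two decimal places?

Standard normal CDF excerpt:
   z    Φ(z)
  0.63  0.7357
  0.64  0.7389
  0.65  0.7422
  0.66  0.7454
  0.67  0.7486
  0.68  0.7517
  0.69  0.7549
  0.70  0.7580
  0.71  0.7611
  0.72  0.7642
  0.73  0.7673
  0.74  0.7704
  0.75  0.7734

T = 0.1667;  σ√T = 0.0612
d₁ = [ln(220/230) + (0.069 − 0.052 + ½·0.15²)·0.1667] / (σ√T) = (-0.0445 + 0.0047) / 0.0612 = -0.6490 ≈ -0.65
d₂ = -0.6490 − 0.0612 = -0.7102 ≈ -0.71
e^(−qT) = e^(−0.052·0.1667) = 0.9914;  e^(−rT) = e^(−0.069·0.1667) = 0.9886
P = 230·0.9886·N(0.71) − 220·0.9914·N(0.65) = 230·0.9886·0.7611 − 220·0.9914·0.7422 = 173.0574 − 161.8798 = 11.1776

€11.18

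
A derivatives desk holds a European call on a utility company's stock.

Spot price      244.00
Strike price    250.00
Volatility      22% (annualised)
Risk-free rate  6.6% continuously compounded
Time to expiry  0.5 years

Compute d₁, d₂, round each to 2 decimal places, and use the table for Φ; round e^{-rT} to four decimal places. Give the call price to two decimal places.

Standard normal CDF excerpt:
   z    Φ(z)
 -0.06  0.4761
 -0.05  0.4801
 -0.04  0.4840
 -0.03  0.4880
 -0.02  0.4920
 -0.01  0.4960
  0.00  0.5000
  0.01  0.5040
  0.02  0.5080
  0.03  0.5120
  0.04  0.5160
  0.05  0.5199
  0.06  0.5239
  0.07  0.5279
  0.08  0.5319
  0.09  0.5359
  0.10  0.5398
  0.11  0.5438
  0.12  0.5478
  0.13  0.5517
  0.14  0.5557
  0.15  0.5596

σ√T = 0.22 × 0.7071 = 0.1556
ln(S/K) + (r + σ²/2)T = ln(244/250) + (0.066 + 0.22²/2)·0.5 = -0.0243 + 0.0451 = 0.0208
d₁ = 0.0208 / 0.1556 = 0.1338 ≈ 0.13
d₂ = d₁ − σ√T = 0.1338 − 0.1556 = -0.0218 ≈ -0.02
exp(−rT) = exp(−0.066·0.5) = 0.9675
N(d₁) = N(0.13) = 0.5517;  N(d₂) = N(-0.02) = 0.4920
C = 244·0.5517 − 250·0.9675·0.4920 = 134.6148 − 119.0025 = 15.6123

15.61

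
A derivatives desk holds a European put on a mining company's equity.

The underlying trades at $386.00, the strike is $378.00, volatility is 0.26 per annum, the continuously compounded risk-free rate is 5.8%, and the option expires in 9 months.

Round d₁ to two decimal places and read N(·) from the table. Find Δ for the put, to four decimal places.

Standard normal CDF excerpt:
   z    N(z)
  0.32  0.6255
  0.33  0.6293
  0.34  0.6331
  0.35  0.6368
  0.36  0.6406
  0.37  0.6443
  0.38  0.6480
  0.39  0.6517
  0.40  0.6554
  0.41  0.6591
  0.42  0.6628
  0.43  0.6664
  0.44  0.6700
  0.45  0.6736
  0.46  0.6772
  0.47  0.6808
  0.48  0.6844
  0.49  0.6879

-0.3446

σ√T = 0.26 × 0.8660 = 0.2252
d₁ = [ln(386/378) + (0.058 + 0.26²/2)·0.75] / 0.2252 = [0.0209 + 0.0689] / 0.2252 = 0.3988 which rounds to 0.40
N(d₁) = N(0.40) = 0.6554
Δ_put = N(d₁) − 1 = 0.6554 − 1 = -0.3446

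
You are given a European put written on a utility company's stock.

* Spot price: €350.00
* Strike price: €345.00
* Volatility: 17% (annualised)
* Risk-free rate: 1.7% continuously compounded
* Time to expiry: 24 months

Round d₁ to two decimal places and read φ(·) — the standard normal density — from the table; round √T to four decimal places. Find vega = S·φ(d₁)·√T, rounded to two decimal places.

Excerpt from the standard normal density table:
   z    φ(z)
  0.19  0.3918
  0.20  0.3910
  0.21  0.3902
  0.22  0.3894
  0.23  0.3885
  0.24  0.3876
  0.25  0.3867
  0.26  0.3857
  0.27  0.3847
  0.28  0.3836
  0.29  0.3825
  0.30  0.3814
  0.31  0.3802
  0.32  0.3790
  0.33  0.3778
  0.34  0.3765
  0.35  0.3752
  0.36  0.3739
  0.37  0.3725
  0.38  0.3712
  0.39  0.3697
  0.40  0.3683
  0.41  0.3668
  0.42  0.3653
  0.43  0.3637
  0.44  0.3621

σ√T = 0.17 × 1.4142 = 0.2404
d₁ = [ln(350/345) + (0.017 + 0.17²/2)·2] / 0.2404 = [0.0144 + 0.0629] / 0.2404 = 0.3215 → 0.32
√T = √2 = 1.4142
φ(d₁) = φ(0.32) = 0.3790
vega = S·φ(d₁)·√T = 350·0.3790·1.4142 = 187.5936

187.59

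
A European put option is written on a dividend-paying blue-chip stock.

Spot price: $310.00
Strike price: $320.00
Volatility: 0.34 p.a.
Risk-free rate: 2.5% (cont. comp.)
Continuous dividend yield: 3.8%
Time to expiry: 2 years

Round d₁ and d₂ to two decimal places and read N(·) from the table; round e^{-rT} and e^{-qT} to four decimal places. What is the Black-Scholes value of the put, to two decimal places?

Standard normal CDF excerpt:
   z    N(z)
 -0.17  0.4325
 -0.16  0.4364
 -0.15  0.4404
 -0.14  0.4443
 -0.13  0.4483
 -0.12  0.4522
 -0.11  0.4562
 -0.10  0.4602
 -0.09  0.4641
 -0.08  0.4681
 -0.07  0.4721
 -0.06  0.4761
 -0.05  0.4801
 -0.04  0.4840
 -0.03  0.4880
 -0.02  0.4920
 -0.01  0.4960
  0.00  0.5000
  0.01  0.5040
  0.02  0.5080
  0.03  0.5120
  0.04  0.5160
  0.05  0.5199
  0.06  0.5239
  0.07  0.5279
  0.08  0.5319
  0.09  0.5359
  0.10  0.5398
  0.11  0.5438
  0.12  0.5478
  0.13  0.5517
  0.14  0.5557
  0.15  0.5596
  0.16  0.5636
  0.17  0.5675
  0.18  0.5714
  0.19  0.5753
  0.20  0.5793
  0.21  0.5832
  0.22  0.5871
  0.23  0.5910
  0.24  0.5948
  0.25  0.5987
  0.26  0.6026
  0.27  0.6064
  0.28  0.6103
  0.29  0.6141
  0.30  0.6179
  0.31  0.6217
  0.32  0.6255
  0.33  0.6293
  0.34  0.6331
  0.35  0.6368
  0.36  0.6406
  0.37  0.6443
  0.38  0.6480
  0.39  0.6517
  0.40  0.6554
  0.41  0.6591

σ√T = 0.34 × 1.4142 = 0.4808
d₁ = [ln(310/320) + (0.025 − 0.038 + 0.34²/2)·2] / 0.4808 = [-0.0317 + 0.0896] / 0.4808 = 0.1203 ≈ 0.12
d₂ = d₁ − σ√T = 0.1203 − 0.4808 = -0.3605 ≈ -0.36
e^(−qT) = e^(−0.038·2) = 0.9268;  e^(−rT) = e^(−0.025·2) = 0.9512
P = 320·0.9512·N(0.36) − 310·0.9268·N(-0.12) = 320·0.9512·0.6406 − 310·0.9268·0.4522 = 194.9884 − 129.9207 = 65.0677

$65.07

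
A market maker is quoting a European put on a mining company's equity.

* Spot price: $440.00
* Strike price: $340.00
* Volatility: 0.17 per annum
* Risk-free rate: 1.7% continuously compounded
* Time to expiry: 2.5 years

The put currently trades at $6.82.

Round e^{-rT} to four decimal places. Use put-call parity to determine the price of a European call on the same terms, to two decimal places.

exp(−rT) = exp(−0.017·2.5) = 0.9584
Put-call parity: C − P = S − K·e^(−rT) = 440 − 340·0.9584 = 440 − 325.8560 = 114.1440
C = P + (C − P) = 6.82 + (114.1440) = 120.9640

$120.96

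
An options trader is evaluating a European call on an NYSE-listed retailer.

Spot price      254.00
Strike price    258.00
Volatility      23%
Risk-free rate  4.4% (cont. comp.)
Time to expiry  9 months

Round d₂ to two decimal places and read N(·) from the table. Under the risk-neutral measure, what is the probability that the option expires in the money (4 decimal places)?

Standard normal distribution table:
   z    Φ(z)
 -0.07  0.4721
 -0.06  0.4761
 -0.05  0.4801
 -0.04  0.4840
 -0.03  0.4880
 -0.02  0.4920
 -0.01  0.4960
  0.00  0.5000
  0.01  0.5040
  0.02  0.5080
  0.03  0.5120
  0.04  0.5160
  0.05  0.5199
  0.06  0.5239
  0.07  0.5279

σ√T = 0.23 × 0.8660 = 0.1992
d₁ = [ln(254/258) + (0.044 + ½·0.23²)·0.75] / (σ√T) = (-0.0156 + 0.0528) / 0.1992 = 0.1868 which rounds to 0.19
d₂ = 0.1868 − 0.1992 = -0.0124 which rounds to -0.01
Pr(exercise) under Q = N(d₂) = 0.4960

0.4960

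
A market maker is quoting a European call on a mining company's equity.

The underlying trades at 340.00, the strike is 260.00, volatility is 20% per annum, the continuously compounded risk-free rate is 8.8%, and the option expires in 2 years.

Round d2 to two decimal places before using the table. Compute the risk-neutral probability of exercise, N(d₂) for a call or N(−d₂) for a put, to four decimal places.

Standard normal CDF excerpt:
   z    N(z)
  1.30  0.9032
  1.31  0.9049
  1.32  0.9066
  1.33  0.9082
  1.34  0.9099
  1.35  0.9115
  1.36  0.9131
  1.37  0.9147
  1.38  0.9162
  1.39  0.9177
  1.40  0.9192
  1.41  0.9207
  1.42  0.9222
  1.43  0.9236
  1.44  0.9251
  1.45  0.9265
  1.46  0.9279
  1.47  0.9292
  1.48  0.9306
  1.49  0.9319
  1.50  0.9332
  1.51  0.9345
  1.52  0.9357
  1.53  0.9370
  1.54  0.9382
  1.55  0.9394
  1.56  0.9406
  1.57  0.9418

T = 2;  σ√T = 0.2828
ln(S/K) + (r + σ²/2)T = ln(340/260) + (0.088 + 0.2²/2)·2 = 0.2683 + 0.2160 = 0.4843
d₁ = 0.4843 / 0.2828 = 1.7121 ≈ 1.71
d₂ = d₁ − σ√T = 1.7121 − 0.2828 = 1.4293 ≈ 1.43
Pr(exercise) under Q = N(d₂) = 0.9236

0.9236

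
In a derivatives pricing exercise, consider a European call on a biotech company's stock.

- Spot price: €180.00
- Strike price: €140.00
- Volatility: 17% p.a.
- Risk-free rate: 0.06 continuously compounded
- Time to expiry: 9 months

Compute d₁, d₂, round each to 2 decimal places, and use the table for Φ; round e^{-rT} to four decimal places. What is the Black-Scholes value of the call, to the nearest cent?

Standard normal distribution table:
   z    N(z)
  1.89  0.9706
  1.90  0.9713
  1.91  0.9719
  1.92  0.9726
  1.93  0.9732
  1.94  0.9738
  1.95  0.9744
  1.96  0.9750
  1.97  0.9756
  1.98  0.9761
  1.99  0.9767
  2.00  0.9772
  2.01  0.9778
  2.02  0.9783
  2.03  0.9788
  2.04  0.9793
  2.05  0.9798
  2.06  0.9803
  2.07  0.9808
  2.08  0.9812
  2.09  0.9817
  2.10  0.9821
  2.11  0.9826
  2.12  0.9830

€46.37

T = 0.75;  σ√T = 0.1472
d₁ = [ln(180/140) + (0.06 + 0.17²/2)·0.75] / 0.1472 = [0.2513 + 0.0558] / 0.1472 = 2.0863 which rounds to 2.09
d₂ = d₁ − σ√T = 2.0863 − 0.1472 = 1.9391 which rounds to 1.94
exp(−rT) = exp(−0.06·0.75) = 0.9560
N(d₁) = N(2.09) = 0.9817;  N(d₂) = N(1.94) = 0.9738
C = 180·0.9817 − 140·0.9560·0.9738 = 176.7060 − 130.3334 = 46.3726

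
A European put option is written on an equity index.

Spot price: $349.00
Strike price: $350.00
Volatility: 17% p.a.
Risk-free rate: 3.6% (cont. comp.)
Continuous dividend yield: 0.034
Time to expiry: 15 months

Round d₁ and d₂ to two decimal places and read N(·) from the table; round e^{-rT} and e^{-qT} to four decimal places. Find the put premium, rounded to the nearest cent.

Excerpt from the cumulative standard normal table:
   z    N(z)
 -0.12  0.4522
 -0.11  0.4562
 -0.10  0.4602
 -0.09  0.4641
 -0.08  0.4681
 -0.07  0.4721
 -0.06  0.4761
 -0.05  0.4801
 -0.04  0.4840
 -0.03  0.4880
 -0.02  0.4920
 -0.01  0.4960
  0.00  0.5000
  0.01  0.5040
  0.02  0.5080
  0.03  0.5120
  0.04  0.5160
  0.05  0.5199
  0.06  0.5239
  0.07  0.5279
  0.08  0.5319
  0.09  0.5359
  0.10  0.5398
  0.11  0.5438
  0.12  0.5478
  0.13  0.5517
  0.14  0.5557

$25.38

σ√T = 0.17·√1.25 = 0.1901
d₁ = [ln(349/350) + (0.036 − 0.034 + 0.17²/2)·1.25] / 0.1901 = [-0.0029 + 0.0206] / 0.1901 = 0.0931 ≈ 0.09
d₂ = d₁ − σ√T = 0.0931 − 0.1901 = -0.0969 ≈ -0.10
e^(−qT) = e^(−0.034·1.25) = 0.9584;  e^(−rT) = e^(−0.036·1.25) = 0.9560
P = 350·0.9560·N(0.10) − 349·0.9584·N(-0.09) = 350·0.9560·0.5398 − 349·0.9584·0.4641 = 180.6171 − 155.2329 = 25.3842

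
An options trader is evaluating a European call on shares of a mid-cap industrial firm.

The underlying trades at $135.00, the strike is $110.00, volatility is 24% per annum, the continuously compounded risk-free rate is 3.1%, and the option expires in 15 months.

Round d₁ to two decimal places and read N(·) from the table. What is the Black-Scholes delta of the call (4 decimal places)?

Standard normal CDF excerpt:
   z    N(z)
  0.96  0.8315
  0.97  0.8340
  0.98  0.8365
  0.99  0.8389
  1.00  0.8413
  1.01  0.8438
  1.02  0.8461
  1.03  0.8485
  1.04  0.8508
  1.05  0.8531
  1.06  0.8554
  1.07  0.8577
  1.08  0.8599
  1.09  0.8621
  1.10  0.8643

σ√T = 0.24 × 1.1180 = 0.2683
d₁ = [ln(135/110) + (0.031 + 0.24²/2)·1.25] / 0.2683 = [0.2048 + 0.0747] / 0.2683 = 1.0418 ≈ 1.04
N(d₁) = N(1.04) = 0.8508
Δ_call = N(d₁) = 0.8508

0.8508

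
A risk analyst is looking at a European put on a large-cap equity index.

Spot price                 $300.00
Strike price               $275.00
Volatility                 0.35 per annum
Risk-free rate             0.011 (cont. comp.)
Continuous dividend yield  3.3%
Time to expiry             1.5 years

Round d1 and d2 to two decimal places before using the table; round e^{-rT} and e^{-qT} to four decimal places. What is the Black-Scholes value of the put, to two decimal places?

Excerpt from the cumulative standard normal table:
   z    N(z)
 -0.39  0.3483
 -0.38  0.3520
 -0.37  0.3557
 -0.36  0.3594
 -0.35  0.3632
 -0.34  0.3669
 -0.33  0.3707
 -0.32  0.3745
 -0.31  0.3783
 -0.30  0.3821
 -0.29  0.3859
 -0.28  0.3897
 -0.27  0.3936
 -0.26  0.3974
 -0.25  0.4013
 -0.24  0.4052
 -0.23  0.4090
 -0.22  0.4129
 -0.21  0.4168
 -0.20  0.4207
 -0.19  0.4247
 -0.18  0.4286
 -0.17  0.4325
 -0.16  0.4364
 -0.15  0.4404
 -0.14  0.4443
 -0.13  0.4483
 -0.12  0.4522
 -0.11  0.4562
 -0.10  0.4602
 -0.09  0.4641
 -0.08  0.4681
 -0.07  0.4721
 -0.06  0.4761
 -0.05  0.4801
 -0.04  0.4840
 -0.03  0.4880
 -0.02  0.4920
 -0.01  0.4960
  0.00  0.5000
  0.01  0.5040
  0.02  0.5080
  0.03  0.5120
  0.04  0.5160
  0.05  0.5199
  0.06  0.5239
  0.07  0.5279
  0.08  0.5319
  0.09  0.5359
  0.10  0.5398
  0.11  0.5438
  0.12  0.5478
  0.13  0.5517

$40.20

σ√T = 0.35 × 1.2247 = 0.4287
d₁ = [ln(300/275) + (0.011 − 0.033 + 0.35²/2)·1.5] / 0.4287 = [0.0870 + 0.0589] / 0.4287 = 0.3403 ≈ 0.34
d₂ = d₁ − σ√T = 0.3403 − 0.4287 = -0.0883 ≈ -0.09
exp(−qT) = exp(−0.033·1.5) = 0.9517;  exp(−rT) = exp(−0.011·1.5) = 0.9836
N(−d₂) = N(0.09) = 0.5359;  N(−d₁) = N(-0.34) = 0.3669
P = 275·0.9836·0.5359 − 300·0.9517·0.3669 = 144.9556 − 104.7536 = 40.2020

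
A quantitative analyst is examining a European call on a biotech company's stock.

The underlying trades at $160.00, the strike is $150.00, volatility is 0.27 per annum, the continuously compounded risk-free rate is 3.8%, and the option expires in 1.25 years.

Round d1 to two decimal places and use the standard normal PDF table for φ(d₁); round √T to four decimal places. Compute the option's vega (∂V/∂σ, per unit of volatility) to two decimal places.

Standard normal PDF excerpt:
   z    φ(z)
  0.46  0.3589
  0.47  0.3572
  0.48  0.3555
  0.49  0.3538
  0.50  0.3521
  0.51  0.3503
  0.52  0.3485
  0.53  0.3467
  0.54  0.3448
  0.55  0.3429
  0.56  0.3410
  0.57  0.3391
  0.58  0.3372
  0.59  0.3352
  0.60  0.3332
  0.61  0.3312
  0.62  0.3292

σ√T = 0.27·√1.25 = 0.3019
d₁ = [ln(160/150) + (0.038 + 0.27²/2)·1.25] / 0.3019 = [0.0645 + 0.0931] / 0.3019 = 0.5221 ⇒ 0.52
√T = √1.25 = 1.1180
φ(d₁) = φ(0.52) = 0.3485
vega = S·φ(d₁)·√T = 160·0.3485·1.1180 = 62.3397
(The put has the same vega.)

62.34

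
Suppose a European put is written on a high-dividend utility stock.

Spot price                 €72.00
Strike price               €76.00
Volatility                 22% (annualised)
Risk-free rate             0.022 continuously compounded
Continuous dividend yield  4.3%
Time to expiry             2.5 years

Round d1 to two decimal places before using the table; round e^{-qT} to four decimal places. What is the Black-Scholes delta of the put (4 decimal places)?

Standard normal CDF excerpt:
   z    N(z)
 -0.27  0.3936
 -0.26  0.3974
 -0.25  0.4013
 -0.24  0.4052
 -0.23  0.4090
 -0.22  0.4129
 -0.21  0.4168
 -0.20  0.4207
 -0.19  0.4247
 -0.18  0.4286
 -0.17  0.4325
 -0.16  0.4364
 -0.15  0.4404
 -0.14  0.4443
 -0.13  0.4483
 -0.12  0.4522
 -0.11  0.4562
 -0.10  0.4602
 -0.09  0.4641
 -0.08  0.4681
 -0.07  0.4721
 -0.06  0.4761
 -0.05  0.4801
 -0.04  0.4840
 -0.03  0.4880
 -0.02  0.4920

-0.4955

σ√T = 0.22 × 1.5811 = 0.3479
d₁ = [ln(72/76) + (0.022 − 0.043 + 0.22²/2)·2.5] / 0.3479 = [-0.0541 + 0.0080] / 0.3479 = -0.1324 which rounds to -0.13
N(d₁) = N(-0.13) = 0.4483
Δ_put = exp(−qT)·(N(d₁) − 1) = 0.8981·(0.4483 − 1) = -0.4955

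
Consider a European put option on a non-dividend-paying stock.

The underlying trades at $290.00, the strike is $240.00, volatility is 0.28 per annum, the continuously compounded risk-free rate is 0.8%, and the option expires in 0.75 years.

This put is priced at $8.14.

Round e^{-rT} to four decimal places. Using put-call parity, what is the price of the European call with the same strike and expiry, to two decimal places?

$59.58

exp(−rT) = exp(−0.008·0.75) = 0.9940
Put-call parity: C − P = S − K·e^(−rT) = 290 − 240·0.9940 = 290 − 238.5600 = 51.4400
C = P + (C − P) = 8.14 + (51.4400) = 59.5800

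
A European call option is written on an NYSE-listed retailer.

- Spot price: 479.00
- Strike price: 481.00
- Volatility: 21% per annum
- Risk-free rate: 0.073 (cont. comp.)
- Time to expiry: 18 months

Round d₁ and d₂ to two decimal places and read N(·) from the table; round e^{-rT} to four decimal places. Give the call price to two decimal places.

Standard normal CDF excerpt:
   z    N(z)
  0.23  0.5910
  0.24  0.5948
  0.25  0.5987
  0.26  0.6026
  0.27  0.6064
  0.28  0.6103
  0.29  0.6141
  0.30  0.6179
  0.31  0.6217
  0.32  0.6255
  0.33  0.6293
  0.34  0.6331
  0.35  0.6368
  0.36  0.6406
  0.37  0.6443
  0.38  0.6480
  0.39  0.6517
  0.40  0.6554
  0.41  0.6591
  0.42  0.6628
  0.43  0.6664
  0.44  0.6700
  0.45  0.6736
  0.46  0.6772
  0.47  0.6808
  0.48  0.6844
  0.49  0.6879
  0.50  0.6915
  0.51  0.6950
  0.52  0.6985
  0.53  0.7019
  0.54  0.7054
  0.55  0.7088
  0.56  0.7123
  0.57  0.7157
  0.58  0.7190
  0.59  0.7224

σ√T = 0.21 × 1.2247 = 0.2572
ln(S/K) + (r + σ²/2)T = ln(479/481) + (0.073 + 0.21²/2)·1.5 = -0.0042 + 0.1426 = 0.1384
d₁ = 0.1384 / 0.2572 = 0.5381 which rounds to 0.54
d₂ = d₁ − σ√T = 0.5381 − 0.2572 = 0.2809 which rounds to 0.28
e^(−rT) = e^(−0.073·1.5) = 0.8963
N(d₁) = N(0.54) = 0.7054;  N(d₂) = N(0.28) = 0.6103
C = 479·0.7054 − 481·0.8963·0.6103 = 337.8866 − 263.1127 = 74.7739

74.77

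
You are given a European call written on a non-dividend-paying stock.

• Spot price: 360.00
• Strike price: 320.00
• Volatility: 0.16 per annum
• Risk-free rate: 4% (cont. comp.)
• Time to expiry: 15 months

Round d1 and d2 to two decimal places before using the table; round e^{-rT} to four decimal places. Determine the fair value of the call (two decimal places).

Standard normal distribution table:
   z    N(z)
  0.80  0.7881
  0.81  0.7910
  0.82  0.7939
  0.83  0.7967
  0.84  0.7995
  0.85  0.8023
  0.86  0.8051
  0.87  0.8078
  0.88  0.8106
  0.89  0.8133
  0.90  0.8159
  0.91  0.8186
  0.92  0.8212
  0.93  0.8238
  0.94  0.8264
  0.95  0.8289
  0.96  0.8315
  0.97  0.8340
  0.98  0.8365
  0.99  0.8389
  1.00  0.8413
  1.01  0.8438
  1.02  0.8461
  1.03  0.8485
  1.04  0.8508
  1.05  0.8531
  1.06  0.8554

T = 1.25;  σ√T = 0.1789
d₁ = [ln(360/320) + (0.04 + 0.16²/2)·1.25] / 0.1789 = [0.1178 + 0.0660] / 0.1789 = 1.0274 ≈ 1.03
d₂ = d₁ − σ√T = 1.0274 − 0.1789 = 0.8485 ≈ 0.85
exp(−rT) = exp(−0.04·1.25) = 0.9512
C = 360·N(1.03) − 320·0.9512·N(0.85) = 360·0.8485 − 320·0.9512·0.8023 = 305.4600 − 244.2073 = 61.2527

61.25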